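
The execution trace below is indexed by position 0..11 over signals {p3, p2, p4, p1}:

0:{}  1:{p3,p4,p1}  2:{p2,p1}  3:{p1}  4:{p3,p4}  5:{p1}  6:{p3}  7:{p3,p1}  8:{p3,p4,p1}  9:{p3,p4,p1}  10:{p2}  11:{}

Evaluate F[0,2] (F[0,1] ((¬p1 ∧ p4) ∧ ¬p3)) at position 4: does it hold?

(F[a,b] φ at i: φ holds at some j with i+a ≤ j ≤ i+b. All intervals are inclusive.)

Does not hold

Check F[0,1] ((¬p1 ∧ p4) ∧ ¬p3) at each j in [4,6]:
  j=4: fails (none in [4,5])
  j=5: fails (none in [5,6])
  j=6: fails (none in [6,7])
No position in the window satisfies it → formula fails.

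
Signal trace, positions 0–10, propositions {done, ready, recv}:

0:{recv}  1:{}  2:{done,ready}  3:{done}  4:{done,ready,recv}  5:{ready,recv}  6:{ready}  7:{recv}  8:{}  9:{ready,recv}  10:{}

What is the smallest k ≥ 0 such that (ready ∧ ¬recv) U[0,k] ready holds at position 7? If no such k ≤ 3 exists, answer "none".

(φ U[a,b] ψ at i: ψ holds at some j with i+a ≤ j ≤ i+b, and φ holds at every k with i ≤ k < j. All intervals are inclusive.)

none

Need earliest j ≥ 7 with ready, and (ready ∧ ¬recv) at every k in [7,j-1].
  j=7: rhs fails.
  j=8: rhs fails.
  j=9: rhs holds but lhs fails at k=7.
  j=10: rhs fails.
No witness within the range → none.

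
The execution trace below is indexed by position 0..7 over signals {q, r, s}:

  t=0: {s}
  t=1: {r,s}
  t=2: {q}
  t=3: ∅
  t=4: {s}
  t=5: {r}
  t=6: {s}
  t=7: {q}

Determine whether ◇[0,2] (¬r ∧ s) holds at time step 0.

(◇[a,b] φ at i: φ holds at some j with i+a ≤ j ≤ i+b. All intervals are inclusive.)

Check (¬r ∧ s) at each j in [0,2]:
  j=0: true
  j=1: false
  j=2: false
Found at j=0 → formula holds.

True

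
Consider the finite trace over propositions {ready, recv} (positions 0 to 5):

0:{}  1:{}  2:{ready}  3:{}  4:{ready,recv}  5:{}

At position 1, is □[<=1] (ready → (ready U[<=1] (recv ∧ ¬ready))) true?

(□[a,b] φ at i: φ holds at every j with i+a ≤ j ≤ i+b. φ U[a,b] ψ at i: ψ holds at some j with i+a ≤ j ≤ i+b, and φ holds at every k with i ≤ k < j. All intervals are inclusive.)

Check (ready → (ready U[<=1] (recv ∧ ¬ready))) at every j in [1,2]:
  j=1: antecedent false → ✓
  j=2: antecedent true; consequent fails → ✗
Fails at j=2 → formula fails.

No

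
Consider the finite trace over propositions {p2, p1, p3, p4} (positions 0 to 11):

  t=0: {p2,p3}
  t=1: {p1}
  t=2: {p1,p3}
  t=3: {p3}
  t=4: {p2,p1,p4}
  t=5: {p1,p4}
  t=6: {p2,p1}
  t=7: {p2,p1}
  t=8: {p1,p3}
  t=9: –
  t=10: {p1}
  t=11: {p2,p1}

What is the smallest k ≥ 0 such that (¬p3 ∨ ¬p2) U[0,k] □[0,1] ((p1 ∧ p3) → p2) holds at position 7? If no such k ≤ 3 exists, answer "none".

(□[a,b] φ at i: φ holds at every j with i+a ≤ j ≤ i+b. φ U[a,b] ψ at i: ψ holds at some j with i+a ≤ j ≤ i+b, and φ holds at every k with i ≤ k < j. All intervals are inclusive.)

Need earliest j ≥ 7 with □[0,1] ((p1 ∧ p3) → p2), and (¬p3 ∨ ¬p2) at every k in [7,j-1].
  j=7: rhs fails.
  j=8: rhs fails.
  j=9: rhs holds; lhs holds on [7,8]. k = 2.

2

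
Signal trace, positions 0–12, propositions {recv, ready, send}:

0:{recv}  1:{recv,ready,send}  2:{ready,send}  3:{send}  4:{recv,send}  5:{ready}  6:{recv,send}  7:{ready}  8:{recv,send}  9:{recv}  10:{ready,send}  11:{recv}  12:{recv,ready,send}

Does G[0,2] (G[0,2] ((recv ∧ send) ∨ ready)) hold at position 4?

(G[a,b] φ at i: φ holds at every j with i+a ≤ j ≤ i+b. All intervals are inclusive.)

Check G[0,2] ((recv ∧ send) ∨ ready) at every j in [4,6]:
  j=4: holds on [4,6]
  j=5: holds on [5,7]
  j=6: holds on [6,8]
All positions satisfy it → formula holds.

Yes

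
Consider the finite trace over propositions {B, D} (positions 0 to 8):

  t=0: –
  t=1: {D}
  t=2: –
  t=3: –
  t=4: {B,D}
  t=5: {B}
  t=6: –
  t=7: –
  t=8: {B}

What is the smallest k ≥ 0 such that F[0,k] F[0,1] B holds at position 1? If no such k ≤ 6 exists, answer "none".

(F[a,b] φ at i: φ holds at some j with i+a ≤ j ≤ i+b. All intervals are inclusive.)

Scan j = 1,2,… for F[0,1] B:
  j=1: fails
  j=2: fails
  j=3: holds
First hit at j=3, so smallest k = 3-1 = 2.

2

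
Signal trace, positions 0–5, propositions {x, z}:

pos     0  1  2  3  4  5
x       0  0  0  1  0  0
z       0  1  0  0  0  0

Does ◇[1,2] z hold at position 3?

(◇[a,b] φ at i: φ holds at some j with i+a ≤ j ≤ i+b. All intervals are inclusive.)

Does not hold

Check z at each j in [4,5]:
  j=4: false
  j=5: false
No position in the window satisfies it → formula fails.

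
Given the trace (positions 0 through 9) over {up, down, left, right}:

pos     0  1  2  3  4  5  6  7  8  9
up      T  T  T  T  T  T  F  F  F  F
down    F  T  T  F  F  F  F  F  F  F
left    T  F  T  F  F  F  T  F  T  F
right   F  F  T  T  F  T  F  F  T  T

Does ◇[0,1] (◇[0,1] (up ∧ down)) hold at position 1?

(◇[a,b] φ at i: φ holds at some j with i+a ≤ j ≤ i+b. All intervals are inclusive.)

Holds

Check ◇[0,1] (up ∧ down) at each j in [1,2]:
  j=1: holds (witness at 1)
  j=2: holds (witness at 2)
Found at j=1 → formula holds.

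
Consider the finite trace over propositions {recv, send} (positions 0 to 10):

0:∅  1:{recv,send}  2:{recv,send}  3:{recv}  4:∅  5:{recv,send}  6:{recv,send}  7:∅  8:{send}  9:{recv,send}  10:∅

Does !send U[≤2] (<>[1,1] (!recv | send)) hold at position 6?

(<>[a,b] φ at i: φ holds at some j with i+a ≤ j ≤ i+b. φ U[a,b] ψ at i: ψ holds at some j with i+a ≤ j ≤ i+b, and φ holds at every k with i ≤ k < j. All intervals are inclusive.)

Yes

Need some j in [6,8] with <>[1,1] (!recv | send), and !send at every k in [6,j-1].
  j=6: <>[1,1] (!recv | send) holds; no prefix to check → satisfied.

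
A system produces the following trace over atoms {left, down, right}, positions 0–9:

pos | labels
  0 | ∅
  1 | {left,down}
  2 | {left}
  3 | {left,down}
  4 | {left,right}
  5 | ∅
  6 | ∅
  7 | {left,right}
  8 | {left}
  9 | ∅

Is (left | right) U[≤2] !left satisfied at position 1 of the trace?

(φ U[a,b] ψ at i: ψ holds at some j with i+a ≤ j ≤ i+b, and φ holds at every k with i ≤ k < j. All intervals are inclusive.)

Need some j in [1,3] with !left, and (left | right) at every k in [1,j-1].
  j=1: !left false.
  j=2: !left false.
  j=3: !left false.
No j in the window works → until fails.

False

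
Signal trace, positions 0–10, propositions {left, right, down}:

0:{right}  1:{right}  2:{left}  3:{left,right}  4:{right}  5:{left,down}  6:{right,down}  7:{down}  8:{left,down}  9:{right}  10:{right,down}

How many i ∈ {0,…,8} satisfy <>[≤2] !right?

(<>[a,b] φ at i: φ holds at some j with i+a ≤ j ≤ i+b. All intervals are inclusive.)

Evaluate at each i in [0,8]:
  i=0: ✓ (witness j=2)
  i=1: ✓ (witness j=2)
  i=2: ✓ (witness j=2)
  i=3: ✓ (witness j=5)
  i=4: ✓ (witness j=5)
  i=5: ✓ (witness j=5)
  i=6: ✓ (witness j=7)
  i=7: ✓ (witness j=7)
  i=8: ✓ (witness j=8)
Positions where it holds: {0, 1, 2, 3, 4, 5, 6, 7, 8} → 9.

9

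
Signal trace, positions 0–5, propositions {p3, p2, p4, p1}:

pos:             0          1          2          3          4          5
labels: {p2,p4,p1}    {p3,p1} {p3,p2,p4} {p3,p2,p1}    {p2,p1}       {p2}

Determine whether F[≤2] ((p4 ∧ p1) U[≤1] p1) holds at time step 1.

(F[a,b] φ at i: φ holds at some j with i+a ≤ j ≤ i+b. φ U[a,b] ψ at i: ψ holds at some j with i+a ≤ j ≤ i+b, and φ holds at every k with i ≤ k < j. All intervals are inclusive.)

Check ((p4 ∧ p1) U[≤1] p1) at each j in [1,3]:
  j=1: holds
  j=2: fails
  j=3: holds
Found at j=1 → formula holds.

Holds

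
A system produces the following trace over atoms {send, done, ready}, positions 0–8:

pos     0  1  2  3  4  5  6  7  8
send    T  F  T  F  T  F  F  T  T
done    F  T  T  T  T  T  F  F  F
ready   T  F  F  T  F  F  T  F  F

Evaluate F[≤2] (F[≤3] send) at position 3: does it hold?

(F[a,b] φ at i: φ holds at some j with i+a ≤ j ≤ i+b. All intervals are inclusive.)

True

Check F[≤3] send at each j in [3,5]:
  j=3: holds (witness at 4)
  j=4: holds (witness at 4)
  j=5: holds (witness at 7)
Found at j=3 → formula holds.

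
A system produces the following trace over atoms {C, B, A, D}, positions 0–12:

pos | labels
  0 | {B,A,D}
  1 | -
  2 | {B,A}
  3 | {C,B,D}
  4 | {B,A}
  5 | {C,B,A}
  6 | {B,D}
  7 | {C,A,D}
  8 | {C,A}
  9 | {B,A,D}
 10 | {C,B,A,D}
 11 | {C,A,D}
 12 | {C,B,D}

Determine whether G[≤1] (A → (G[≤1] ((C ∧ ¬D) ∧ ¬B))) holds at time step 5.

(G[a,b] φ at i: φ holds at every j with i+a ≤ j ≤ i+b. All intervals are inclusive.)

Check (A → (G[≤1] ((C ∧ ¬D) ∧ ¬B))) at every j in [5,6]:
  j=5: antecedent true; consequent fails at 5 → ✗
  j=6: antecedent false → ✓
Fails at j=5 → formula fails.

False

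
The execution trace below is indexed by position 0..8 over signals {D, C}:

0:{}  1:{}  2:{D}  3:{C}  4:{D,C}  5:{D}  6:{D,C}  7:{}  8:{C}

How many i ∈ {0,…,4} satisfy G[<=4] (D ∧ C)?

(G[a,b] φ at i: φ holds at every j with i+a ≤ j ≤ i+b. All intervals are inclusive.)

Evaluate at each i in [0,4]:
  i=0: ✗ (fails at j=0)
  i=1: ✗ (fails at j=1)
  i=2: ✗ (fails at j=2)
  i=3: ✗ (fails at j=3)
  i=4: ✗ (fails at j=5)
Positions where it holds: {} → 0.

0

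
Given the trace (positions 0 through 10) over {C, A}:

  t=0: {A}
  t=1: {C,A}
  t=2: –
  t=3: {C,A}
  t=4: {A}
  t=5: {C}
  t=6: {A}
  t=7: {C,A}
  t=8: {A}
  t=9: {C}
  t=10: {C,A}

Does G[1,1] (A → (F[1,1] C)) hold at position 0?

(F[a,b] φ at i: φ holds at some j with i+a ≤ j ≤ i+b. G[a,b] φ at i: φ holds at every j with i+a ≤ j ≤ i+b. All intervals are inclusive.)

Check (A → (F[1,1] C)) at every j in [1,1]:
  j=1: antecedent true; consequent fails (none in [2,2]) → ✗
Fails at j=1 → formula fails.

No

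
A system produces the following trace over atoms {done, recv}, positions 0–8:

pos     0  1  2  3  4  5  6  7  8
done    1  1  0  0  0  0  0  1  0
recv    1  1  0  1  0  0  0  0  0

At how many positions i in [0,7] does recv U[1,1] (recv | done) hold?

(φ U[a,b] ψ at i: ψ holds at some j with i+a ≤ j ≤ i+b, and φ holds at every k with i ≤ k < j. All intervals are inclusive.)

1

Evaluate at each i in [0,7]:
  i=0: ✓ (rhs at j=1; lhs holds on [0,0])
  i=1: ✗ (no rhs in [2,2])
  i=2: ✗ (lhs fails at k=2 before rhs at j=3)
  i=3: ✗ (no rhs in [4,4])
  i=4: ✗ (no rhs in [5,5])
  i=5: ✗ (no rhs in [6,6])
  i=6: ✗ (lhs fails at k=6 before rhs at j=7)
  i=7: ✗ (no rhs in [8,8])
Positions where it holds: {0} → 1.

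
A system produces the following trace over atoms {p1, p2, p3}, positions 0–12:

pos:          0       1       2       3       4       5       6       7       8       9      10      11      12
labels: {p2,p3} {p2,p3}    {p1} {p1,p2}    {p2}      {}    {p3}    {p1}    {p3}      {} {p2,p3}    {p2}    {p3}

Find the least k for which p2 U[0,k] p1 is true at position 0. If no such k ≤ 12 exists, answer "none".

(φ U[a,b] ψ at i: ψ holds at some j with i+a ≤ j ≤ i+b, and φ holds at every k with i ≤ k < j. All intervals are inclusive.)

Need earliest j ≥ 0 with p1, and p2 at every k in [0,j-1].
  j=0: rhs fails.
  j=1: rhs fails.
  j=2: rhs holds; lhs holds on [0,1]. k = 2.

2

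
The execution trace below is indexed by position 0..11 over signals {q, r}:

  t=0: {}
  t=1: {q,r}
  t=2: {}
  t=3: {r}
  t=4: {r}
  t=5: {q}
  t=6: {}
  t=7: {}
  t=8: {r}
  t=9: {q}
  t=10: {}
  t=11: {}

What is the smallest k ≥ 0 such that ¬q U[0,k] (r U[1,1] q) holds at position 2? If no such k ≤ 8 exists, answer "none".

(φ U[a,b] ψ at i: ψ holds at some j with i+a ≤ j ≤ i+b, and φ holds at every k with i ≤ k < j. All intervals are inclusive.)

2

Need earliest j ≥ 2 with (r U[1,1] q), and ¬q at every k in [2,j-1].
  j=2: rhs fails.
  j=3: rhs fails.
  j=4: rhs holds; lhs holds on [2,3]. k = 2.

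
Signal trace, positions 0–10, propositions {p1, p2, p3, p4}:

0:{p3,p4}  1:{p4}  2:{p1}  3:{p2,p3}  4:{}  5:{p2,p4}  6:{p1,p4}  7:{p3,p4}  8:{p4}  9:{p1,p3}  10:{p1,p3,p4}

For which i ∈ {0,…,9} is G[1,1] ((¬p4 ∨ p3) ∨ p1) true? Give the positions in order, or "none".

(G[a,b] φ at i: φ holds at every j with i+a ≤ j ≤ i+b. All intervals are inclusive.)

Evaluate at each i in [0,9]:
  i=0: ✗ (fails at j=1)
  i=1: ✓ (all of [2,2])
  i=2: ✓ (all of [3,3])
  i=3: ✓ (all of [4,4])
  i=4: ✗ (fails at j=5)
  i=5: ✓ (all of [6,6])
  i=6: ✓ (all of [7,7])
  i=7: ✗ (fails at j=8)
  i=8: ✓ (all of [9,9])
  i=9: ✓ (all of [10,10])

1, 2, 3, 5, 6, 8, 9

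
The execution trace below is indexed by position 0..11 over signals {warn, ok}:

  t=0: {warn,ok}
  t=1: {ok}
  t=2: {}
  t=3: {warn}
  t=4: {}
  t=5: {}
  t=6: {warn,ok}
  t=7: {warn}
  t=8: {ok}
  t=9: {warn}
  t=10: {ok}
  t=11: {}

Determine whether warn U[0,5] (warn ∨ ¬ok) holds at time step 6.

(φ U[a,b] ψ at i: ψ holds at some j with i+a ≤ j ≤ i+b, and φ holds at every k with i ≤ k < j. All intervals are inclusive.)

Need some j in [6,11] with (warn ∨ ¬ok), and warn at every k in [6,j-1].
  j=6: (warn ∨ ¬ok) holds; no prefix to check → satisfied.

Yes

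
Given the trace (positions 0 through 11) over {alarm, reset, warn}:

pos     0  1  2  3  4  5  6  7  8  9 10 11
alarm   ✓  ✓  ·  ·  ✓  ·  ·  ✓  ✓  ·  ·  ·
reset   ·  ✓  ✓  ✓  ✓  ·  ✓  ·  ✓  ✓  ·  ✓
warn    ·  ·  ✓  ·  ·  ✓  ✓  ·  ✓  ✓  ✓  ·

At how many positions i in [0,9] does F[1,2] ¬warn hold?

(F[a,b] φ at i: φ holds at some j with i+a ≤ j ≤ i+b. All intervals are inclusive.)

7

Evaluate at each i in [0,9]:
  i=0: ✓ (witness j=1)
  i=1: ✓ (witness j=3)
  i=2: ✓ (witness j=3)
  i=3: ✓ (witness j=4)
  i=4: ✗ (none in [5,6])
  i=5: ✓ (witness j=7)
  i=6: ✓ (witness j=7)
  i=7: ✗ (none in [8,9])
  i=8: ✗ (none in [9,10])
  i=9: ✓ (witness j=11)
Positions where it holds: {0, 1, 2, 3, 5, 6, 9} → 7.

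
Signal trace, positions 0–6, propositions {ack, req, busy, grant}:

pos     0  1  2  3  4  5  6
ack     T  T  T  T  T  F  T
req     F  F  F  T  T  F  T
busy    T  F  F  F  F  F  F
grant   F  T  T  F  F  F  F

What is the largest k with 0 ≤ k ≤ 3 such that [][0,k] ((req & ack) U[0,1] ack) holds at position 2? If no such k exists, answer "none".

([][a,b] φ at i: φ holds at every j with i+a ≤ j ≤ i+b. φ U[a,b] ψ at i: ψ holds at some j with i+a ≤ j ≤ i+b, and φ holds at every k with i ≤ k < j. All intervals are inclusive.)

2

((req & ack) U[0,1] ack) must hold from j=2 onward; find where it first fails.
  j=2: holds
  j=3: holds
  j=4: holds
  j=5: fails
Holds on [2,4], so largest k = 2.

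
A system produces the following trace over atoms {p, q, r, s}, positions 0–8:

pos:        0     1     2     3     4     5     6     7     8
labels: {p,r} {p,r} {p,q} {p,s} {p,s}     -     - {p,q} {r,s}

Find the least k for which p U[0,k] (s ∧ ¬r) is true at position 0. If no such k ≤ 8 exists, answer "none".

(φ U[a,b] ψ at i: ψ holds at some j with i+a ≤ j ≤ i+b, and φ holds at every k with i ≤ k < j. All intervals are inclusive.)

3

Need earliest j ≥ 0 with (s ∧ ¬r), and p at every k in [0,j-1].
  j=0: rhs fails.
  j=1: rhs fails.
  j=2: rhs fails.
  j=3: rhs holds; lhs holds on [0,2]. k = 3.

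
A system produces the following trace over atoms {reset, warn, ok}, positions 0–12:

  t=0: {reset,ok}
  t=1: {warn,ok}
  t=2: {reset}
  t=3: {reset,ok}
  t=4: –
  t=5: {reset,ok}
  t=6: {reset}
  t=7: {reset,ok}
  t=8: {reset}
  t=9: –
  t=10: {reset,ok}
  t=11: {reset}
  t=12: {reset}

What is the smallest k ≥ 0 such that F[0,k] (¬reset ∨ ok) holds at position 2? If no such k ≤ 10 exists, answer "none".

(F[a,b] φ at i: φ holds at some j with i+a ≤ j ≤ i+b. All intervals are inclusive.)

Scan j = 2,3,… for (¬reset ∨ ok):
  j=2: fails
  j=3: holds
First hit at j=3, so smallest k = 3-2 = 1.

1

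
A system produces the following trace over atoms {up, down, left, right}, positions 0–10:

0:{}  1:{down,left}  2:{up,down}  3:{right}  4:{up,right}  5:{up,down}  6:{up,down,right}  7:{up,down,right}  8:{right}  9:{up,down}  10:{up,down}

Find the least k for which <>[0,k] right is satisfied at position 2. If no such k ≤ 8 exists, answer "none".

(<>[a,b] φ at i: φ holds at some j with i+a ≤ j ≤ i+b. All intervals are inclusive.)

1

Scan j = 2,3,… for right:
  j=2: fails
  j=3: holds
First hit at j=3, so smallest k = 3-2 = 1.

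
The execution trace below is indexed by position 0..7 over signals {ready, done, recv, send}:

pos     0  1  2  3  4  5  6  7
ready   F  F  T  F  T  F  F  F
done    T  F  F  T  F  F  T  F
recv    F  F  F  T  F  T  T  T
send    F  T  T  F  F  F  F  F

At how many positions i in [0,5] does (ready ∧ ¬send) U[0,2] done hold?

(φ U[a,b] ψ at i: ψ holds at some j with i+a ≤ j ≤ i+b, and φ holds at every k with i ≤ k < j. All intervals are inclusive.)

Evaluate at each i in [0,5]:
  i=0: ✓ (rhs at j=0)
  i=1: ✗ (lhs fails at k=1 before rhs at j=3)
  i=2: ✗ (lhs fails at k=2 before rhs at j=3)
  i=3: ✓ (rhs at j=3)
  i=4: ✗ (lhs fails at k=5 before rhs at j=6)
  i=5: ✗ (lhs fails at k=5 before rhs at j=6)
Positions where it holds: {0, 3} → 2.

2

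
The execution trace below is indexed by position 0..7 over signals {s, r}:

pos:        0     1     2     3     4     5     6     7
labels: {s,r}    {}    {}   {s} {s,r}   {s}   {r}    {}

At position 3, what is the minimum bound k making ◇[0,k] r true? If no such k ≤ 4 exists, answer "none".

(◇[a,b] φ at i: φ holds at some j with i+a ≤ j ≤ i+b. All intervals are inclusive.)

Scan j = 3,4,… for r:
  j=3: fails
  j=4: holds
First hit at j=4, so smallest k = 4-3 = 1.

1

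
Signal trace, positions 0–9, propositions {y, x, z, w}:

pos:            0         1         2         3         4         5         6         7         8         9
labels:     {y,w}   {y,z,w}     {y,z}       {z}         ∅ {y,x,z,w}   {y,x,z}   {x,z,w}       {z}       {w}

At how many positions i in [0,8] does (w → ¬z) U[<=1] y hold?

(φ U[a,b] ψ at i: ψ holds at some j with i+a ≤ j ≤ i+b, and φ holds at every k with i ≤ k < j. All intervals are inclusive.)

6

Evaluate at each i in [0,8]:
  i=0: ✓ (rhs at j=0)
  i=1: ✓ (rhs at j=1)
  i=2: ✓ (rhs at j=2)
  i=3: ✗ (no rhs in [3,4])
  i=4: ✓ (rhs at j=5; lhs holds on [4,4])
  i=5: ✓ (rhs at j=5)
  i=6: ✓ (rhs at j=6)
  i=7: ✗ (no rhs in [7,8])
  i=8: ✗ (no rhs in [8,9])
Positions where it holds: {0, 1, 2, 4, 5, 6} → 6.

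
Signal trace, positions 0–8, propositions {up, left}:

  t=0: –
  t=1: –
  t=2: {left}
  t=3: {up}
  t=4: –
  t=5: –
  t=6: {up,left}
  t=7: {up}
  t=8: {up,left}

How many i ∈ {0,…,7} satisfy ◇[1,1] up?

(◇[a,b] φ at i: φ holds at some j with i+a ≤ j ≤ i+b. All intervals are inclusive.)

4

Evaluate at each i in [0,7]:
  i=0: ✗ (none in [1,1])
  i=1: ✗ (none in [2,2])
  i=2: ✓ (witness j=3)
  i=3: ✗ (none in [4,4])
  i=4: ✗ (none in [5,5])
  i=5: ✓ (witness j=6)
  i=6: ✓ (witness j=7)
  i=7: ✓ (witness j=8)
Positions where it holds: {2, 5, 6, 7} → 4.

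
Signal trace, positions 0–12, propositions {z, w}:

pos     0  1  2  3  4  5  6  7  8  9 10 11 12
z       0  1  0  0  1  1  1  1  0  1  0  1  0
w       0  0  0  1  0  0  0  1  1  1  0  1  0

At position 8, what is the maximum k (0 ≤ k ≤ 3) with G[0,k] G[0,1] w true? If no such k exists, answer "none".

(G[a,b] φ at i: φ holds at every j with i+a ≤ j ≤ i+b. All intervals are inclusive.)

G[0,1] w must hold from j=8 onward; find where it first fails.
  j=8: holds
  j=9: fails
Holds on [8,8], so largest k = 0.

0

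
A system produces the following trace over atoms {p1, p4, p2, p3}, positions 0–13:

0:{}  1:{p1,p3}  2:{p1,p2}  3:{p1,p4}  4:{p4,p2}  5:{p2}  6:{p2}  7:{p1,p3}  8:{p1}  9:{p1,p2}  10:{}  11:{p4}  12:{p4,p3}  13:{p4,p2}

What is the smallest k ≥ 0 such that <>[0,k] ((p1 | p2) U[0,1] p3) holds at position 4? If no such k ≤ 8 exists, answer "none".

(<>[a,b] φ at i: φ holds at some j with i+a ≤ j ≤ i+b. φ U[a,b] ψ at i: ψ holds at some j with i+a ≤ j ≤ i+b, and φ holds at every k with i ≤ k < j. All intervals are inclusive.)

Scan j = 4,5,… for ((p1 | p2) U[0,1] p3):
  j=4: fails
  j=5: fails
  j=6: holds
First hit at j=6, so smallest k = 6-4 = 2.

2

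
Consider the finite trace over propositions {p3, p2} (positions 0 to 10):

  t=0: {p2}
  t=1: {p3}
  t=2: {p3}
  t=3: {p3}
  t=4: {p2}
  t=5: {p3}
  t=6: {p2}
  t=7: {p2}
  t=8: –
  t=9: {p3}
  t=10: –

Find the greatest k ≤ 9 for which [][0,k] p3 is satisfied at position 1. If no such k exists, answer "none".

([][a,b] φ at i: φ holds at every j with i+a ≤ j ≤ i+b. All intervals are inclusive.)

2

p3 must hold from j=1 onward; find where it first fails.
  j=1: holds
  j=2: holds
  j=3: holds
  j=4: fails
Holds on [1,3], so largest k = 2.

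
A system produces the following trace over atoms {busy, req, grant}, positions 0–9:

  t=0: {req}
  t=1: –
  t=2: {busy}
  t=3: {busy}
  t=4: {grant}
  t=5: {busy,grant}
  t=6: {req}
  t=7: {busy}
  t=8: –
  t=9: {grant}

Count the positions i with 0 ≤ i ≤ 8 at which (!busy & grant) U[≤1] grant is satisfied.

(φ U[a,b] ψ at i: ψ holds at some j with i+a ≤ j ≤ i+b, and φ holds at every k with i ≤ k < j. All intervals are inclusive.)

Evaluate at each i in [0,8]:
  i=0: ✗ (no rhs in [0,1])
  i=1: ✗ (no rhs in [1,2])
  i=2: ✗ (no rhs in [2,3])
  i=3: ✗ (lhs fails at k=3 before rhs at j=4)
  i=4: ✓ (rhs at j=4)
  i=5: ✓ (rhs at j=5)
  i=6: ✗ (no rhs in [6,7])
  i=7: ✗ (no rhs in [7,8])
  i=8: ✗ (lhs fails at k=8 before rhs at j=9)
Positions where it holds: {4, 5} → 2.

2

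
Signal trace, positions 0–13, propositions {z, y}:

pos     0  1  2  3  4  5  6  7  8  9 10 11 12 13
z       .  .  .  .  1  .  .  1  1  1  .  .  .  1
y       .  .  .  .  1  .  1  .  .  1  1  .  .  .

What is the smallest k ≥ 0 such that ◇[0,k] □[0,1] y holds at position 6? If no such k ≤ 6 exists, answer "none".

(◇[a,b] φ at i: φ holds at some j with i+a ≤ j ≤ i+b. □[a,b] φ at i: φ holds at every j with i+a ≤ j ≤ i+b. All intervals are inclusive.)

Scan j = 6,7,… for □[0,1] y:
  j=6: fails
  j=7: fails
  j=8: fails
  j=9: holds
First hit at j=9, so smallest k = 9-6 = 3.

3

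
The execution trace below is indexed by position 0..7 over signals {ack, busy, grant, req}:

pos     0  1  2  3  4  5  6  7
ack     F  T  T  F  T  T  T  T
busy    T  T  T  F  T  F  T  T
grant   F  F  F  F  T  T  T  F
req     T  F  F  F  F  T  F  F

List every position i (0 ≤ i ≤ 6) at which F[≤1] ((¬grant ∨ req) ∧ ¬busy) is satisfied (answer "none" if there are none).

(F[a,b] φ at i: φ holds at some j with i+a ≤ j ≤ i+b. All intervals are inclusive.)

2, 3, 4, 5

Evaluate at each i in [0,6]:
  i=0: ✗ (none in [0,1])
  i=1: ✗ (none in [1,2])
  i=2: ✓ (witness j=3)
  i=3: ✓ (witness j=3)
  i=4: ✓ (witness j=5)
  i=5: ✓ (witness j=5)
  i=6: ✗ (none in [6,7])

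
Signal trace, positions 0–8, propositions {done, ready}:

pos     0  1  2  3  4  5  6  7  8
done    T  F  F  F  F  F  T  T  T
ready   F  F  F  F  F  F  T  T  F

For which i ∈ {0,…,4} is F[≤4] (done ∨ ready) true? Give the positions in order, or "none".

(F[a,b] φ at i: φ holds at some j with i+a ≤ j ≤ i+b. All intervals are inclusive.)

0, 2, 3, 4

Evaluate at each i in [0,4]:
  i=0: ✓ (witness j=0)
  i=1: ✗ (none in [1,5])
  i=2: ✓ (witness j=6)
  i=3: ✓ (witness j=6)
  i=4: ✓ (witness j=6)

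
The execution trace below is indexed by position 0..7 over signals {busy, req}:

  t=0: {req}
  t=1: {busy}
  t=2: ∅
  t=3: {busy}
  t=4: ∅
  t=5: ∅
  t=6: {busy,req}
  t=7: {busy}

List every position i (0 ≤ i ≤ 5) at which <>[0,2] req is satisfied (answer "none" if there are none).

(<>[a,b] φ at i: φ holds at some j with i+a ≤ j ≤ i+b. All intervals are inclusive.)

0, 4, 5

Evaluate at each i in [0,5]:
  i=0: ✓ (witness j=0)
  i=1: ✗ (none in [1,3])
  i=2: ✗ (none in [2,4])
  i=3: ✗ (none in [3,5])
  i=4: ✓ (witness j=6)
  i=5: ✓ (witness j=6)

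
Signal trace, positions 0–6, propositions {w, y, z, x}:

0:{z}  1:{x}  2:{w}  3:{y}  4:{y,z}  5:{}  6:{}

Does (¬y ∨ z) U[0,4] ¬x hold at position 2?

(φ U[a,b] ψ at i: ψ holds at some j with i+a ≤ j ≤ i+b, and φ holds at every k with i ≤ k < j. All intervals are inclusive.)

Need some j in [2,6] with ¬x, and (¬y ∨ z) at every k in [2,j-1].
  j=2: ¬x holds; no prefix to check → satisfied.

True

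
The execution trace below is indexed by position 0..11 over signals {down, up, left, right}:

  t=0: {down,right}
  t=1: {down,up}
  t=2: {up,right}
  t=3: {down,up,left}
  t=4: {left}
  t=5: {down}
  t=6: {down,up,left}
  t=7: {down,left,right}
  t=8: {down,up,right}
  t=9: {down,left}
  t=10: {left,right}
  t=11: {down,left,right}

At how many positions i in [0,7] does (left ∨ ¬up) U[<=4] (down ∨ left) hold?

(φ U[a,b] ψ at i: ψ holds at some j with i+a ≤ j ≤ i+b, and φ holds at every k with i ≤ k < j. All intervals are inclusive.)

7

Evaluate at each i in [0,7]:
  i=0: ✓ (rhs at j=0)
  i=1: ✓ (rhs at j=1)
  i=2: ✗ (lhs fails at k=2 before rhs at j=3)
  i=3: ✓ (rhs at j=3)
  i=4: ✓ (rhs at j=4)
  i=5: ✓ (rhs at j=5)
  i=6: ✓ (rhs at j=6)
  i=7: ✓ (rhs at j=7)
Positions where it holds: {0, 1, 3, 4, 5, 6, 7} → 7.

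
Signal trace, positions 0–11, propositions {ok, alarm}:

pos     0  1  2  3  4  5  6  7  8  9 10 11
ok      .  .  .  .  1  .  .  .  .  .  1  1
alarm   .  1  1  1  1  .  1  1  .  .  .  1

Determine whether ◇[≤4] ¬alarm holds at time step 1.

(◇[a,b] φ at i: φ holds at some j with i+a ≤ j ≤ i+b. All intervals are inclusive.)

Holds

Check ¬alarm at each j in [1,5]:
  j=1: false
  j=2: false
  j=3: false
  j=4: false
  j=5: true
Found at j=5 → formula holds.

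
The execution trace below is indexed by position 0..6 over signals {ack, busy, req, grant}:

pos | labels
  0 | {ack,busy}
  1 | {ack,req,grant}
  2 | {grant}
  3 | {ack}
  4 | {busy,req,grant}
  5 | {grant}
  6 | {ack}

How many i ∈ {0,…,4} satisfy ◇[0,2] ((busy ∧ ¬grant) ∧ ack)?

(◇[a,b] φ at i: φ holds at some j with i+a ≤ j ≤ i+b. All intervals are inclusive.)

Evaluate at each i in [0,4]:
  i=0: ✓ (witness j=0)
  i=1: ✗ (none in [1,3])
  i=2: ✗ (none in [2,4])
  i=3: ✗ (none in [3,5])
  i=4: ✗ (none in [4,6])
Positions where it holds: {0} → 1.

1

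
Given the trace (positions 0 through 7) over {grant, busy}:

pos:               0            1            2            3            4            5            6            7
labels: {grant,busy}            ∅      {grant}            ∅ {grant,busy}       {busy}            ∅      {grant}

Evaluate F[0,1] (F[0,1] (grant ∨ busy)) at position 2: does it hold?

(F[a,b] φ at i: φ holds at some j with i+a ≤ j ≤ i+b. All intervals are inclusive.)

Holds

Check F[0,1] (grant ∨ busy) at each j in [2,3]:
  j=2: holds (witness at 2)
  j=3: holds (witness at 4)
Found at j=2 → formula holds.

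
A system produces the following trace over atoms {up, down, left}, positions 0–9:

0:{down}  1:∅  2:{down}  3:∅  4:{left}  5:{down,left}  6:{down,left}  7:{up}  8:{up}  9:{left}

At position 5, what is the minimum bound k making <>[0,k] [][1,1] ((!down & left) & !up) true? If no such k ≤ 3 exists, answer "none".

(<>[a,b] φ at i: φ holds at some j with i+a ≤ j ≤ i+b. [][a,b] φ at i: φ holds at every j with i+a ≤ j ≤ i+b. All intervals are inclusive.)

3

Scan j = 5,6,… for [][1,1] ((!down & left) & !up):
  j=5: fails
  j=6: fails
  j=7: fails
  j=8: holds
First hit at j=8, so smallest k = 8-5 = 3.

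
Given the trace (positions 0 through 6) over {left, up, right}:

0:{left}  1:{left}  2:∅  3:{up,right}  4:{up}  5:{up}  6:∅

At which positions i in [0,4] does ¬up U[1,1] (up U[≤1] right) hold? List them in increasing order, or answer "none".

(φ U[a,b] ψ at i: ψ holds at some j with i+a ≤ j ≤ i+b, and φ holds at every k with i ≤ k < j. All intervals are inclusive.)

2

Evaluate at each i in [0,4]:
  i=0: ✗ (no rhs in [1,1])
  i=1: ✗ (no rhs in [2,2])
  i=2: ✓ (rhs at j=3; lhs holds on [2,2])
  i=3: ✗ (no rhs in [4,4])
  i=4: ✗ (no rhs in [5,5])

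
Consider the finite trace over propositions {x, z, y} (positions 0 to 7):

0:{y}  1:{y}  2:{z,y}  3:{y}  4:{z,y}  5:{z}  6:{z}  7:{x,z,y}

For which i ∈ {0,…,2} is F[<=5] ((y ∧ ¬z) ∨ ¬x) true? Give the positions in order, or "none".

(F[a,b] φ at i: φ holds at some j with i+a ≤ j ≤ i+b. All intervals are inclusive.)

0, 1, 2

Evaluate at each i in [0,2]:
  i=0: ✓ (witness j=0)
  i=1: ✓ (witness j=1)
  i=2: ✓ (witness j=2)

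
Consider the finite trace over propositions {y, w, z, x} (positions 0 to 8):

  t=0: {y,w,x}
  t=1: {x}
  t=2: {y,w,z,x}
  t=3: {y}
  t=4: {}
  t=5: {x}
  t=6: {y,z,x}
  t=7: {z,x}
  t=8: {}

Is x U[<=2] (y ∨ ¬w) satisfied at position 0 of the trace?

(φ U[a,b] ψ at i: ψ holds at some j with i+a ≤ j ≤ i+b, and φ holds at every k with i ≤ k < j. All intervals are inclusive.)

Need some j in [0,2] with (y ∨ ¬w), and x at every k in [0,j-1].
  j=0: (y ∨ ¬w) holds; no prefix to check → satisfied.

True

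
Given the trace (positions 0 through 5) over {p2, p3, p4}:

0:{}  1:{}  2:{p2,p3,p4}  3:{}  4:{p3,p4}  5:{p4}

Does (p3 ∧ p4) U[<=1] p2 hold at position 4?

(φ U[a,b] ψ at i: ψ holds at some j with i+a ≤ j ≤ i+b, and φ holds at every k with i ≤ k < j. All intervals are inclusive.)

No

Need some j in [4,5] with p2, and (p3 ∧ p4) at every k in [4,j-1].
  j=4: p2 false.
  j=5: p2 false.
No j in the window works → until fails.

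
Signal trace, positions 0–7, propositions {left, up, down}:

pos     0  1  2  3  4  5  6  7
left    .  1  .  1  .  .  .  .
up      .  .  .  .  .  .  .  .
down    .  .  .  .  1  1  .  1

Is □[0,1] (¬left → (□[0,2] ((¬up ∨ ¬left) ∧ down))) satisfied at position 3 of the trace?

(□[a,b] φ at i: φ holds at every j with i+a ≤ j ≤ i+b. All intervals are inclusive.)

Check (¬left → (□[0,2] ((¬up ∨ ¬left) ∧ down))) at every j in [3,4]:
  j=3: antecedent false → ✓
  j=4: antecedent true; consequent fails at 6 → ✗
Fails at j=4 → formula fails.

No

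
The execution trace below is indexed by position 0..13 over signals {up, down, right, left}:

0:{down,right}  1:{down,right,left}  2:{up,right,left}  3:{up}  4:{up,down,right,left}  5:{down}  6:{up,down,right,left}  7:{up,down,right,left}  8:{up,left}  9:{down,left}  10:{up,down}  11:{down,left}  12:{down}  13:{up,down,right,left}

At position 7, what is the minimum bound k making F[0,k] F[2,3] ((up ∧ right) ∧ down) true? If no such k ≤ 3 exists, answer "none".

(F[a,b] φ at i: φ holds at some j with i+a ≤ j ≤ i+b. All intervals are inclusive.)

Scan j = 7,8,… for F[2,3] ((up ∧ right) ∧ down):
  j=7: fails
  j=8: fails
  j=9: fails
  j=10: holds
First hit at j=10, so smallest k = 10-7 = 3.

3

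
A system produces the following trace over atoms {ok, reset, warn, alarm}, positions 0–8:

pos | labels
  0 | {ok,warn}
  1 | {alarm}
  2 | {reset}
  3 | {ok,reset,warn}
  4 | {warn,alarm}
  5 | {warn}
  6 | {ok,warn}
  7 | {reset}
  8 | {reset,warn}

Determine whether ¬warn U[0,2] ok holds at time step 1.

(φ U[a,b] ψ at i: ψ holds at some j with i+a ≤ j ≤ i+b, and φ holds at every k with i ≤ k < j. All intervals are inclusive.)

Need some j in [1,3] with ok, and ¬warn at every k in [1,j-1].
  j=1: ok false.
  j=2: ok false.
  j=3: ok holds; ¬warn holds at every k in [1,2] → satisfied.

Yes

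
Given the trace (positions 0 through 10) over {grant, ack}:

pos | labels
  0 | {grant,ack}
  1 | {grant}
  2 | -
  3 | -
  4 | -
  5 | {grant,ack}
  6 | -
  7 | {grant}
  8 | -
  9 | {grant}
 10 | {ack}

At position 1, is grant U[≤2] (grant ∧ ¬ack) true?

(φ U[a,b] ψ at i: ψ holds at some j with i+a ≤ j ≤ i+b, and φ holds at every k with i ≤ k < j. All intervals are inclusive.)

Need some j in [1,3] with (grant ∧ ¬ack), and grant at every k in [1,j-1].
  j=1: (grant ∧ ¬ack) holds; no prefix to check → satisfied.

Holds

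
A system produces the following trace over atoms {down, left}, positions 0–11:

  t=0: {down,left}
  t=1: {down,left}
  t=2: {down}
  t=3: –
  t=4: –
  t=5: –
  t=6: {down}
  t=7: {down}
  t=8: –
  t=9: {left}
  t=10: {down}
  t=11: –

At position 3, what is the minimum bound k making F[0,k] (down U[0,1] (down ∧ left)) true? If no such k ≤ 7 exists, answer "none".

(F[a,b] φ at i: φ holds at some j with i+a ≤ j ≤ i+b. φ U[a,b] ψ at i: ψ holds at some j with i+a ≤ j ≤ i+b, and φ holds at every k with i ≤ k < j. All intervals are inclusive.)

Scan j = 3,4,… for (down U[0,1] (down ∧ left)):
  j=3: fails
  j=4: fails
  j=5: fails
  j=6: fails
  j=7: fails
  j=8: fails
  j=9: fails
  j=10: fails
No j in [3,10] satisfies it → none.

none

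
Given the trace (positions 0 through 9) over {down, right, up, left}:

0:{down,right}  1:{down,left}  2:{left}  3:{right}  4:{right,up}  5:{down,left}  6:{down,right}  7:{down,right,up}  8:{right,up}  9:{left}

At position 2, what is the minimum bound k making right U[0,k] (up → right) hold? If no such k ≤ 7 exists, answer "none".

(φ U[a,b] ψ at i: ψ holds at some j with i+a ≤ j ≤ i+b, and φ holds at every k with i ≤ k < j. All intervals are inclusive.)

Need earliest j ≥ 2 with (up → right), and right at every k in [2,j-1].
  j=2: rhs holds (empty prefix). k = 0.

0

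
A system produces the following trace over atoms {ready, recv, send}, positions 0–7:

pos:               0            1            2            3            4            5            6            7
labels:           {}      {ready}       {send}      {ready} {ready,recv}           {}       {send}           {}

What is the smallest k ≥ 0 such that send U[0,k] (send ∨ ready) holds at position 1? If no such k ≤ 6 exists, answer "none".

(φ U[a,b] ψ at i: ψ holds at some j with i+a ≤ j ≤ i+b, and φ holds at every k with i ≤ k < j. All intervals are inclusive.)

0

Need earliest j ≥ 1 with (send ∨ ready), and send at every k in [1,j-1].
  j=1: rhs holds (empty prefix). k = 0.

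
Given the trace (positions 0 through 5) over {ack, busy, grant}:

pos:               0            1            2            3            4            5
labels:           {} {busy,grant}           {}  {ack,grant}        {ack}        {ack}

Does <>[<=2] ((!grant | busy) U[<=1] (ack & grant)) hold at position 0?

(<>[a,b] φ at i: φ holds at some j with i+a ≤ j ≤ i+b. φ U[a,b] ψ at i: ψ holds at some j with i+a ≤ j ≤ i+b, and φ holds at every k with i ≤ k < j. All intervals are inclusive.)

Holds

Check ((!grant | busy) U[<=1] (ack & grant)) at each j in [0,2]:
  j=0: fails
  j=1: fails
  j=2: holds
Found at j=2 → formula holds.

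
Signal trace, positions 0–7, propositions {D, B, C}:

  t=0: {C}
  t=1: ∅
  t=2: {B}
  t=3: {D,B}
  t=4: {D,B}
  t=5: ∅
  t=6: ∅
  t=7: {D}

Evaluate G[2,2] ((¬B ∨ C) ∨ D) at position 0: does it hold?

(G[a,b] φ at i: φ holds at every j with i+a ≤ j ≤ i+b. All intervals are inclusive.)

Does not hold

Check ((¬B ∨ C) ∨ D) at every j in [2,2]:
  j=2: false
Fails at j=2 → formula fails.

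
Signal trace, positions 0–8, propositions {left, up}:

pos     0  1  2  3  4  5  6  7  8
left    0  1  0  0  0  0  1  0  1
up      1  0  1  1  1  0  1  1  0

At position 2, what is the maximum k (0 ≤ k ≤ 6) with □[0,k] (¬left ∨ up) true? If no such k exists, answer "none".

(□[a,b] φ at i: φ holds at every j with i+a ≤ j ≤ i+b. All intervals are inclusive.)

5

(¬left ∨ up) must hold from j=2 onward; find where it first fails.
  j=2: holds
  j=3: holds
  j=4: holds
  j=5: holds
  j=6: holds
  j=7: holds
  j=8: fails
Holds on [2,7], so largest k = 5.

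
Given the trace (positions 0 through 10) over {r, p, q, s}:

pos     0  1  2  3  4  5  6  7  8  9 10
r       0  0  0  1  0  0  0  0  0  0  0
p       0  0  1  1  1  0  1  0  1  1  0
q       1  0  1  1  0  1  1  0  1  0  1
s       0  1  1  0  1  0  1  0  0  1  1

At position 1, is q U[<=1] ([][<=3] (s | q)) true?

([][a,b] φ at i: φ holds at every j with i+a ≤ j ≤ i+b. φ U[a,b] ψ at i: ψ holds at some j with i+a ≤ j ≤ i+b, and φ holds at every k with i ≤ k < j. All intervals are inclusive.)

Yes

Need some j in [1,2] with [][<=3] (s | q), and q at every k in [1,j-1].
  j=1: [][<=3] (s | q) holds; no prefix to check → satisfied.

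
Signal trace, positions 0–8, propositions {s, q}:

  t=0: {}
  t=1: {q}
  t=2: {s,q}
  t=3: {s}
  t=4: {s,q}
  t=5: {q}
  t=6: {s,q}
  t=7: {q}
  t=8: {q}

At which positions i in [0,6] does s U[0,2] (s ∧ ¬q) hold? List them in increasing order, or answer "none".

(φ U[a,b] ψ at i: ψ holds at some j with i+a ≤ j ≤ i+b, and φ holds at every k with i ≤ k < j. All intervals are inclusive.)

Evaluate at each i in [0,6]:
  i=0: ✗ (no rhs in [0,2])
  i=1: ✗ (lhs fails at k=1 before rhs at j=3)
  i=2: ✓ (rhs at j=3; lhs holds on [2,2])
  i=3: ✓ (rhs at j=3)
  i=4: ✗ (no rhs in [4,6])
  i=5: ✗ (no rhs in [5,7])
  i=6: ✗ (no rhs in [6,8])

2, 3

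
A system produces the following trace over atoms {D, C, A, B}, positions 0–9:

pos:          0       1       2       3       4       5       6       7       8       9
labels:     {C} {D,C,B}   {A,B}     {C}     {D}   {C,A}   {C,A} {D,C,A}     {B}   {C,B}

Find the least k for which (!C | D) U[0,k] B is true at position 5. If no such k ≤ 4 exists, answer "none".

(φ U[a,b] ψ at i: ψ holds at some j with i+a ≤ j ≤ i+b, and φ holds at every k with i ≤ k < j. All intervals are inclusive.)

Need earliest j ≥ 5 with B, and (!C | D) at every k in [5,j-1].
  j=5: rhs fails.
  j=6: rhs fails.
  j=7: rhs fails.
  j=8: rhs holds but lhs fails at k=5.
  j=9: rhs holds but lhs fails at k=5.
No witness within the range → none.

none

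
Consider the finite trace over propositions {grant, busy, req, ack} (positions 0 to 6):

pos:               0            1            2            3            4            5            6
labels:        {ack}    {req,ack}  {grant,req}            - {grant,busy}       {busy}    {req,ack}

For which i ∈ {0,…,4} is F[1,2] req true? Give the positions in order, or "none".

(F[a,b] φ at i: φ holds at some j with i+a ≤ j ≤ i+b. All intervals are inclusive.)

Evaluate at each i in [0,4]:
  i=0: ✓ (witness j=1)
  i=1: ✓ (witness j=2)
  i=2: ✗ (none in [3,4])
  i=3: ✗ (none in [4,5])
  i=4: ✓ (witness j=6)

0, 1, 4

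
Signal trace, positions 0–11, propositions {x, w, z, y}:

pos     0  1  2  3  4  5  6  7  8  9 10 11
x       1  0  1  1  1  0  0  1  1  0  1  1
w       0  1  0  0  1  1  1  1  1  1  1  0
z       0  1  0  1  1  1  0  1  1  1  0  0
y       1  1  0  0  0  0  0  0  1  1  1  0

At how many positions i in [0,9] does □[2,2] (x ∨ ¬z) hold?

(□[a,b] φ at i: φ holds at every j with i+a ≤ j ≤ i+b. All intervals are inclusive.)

8

Evaluate at each i in [0,9]:
  i=0: ✓ (all of [2,2])
  i=1: ✓ (all of [3,3])
  i=2: ✓ (all of [4,4])
  i=3: ✗ (fails at j=5)
  i=4: ✓ (all of [6,6])
  i=5: ✓ (all of [7,7])
  i=6: ✓ (all of [8,8])
  i=7: ✗ (fails at j=9)
  i=8: ✓ (all of [10,10])
  i=9: ✓ (all of [11,11])
Positions where it holds: {0, 1, 2, 4, 5, 6, 8, 9} → 8.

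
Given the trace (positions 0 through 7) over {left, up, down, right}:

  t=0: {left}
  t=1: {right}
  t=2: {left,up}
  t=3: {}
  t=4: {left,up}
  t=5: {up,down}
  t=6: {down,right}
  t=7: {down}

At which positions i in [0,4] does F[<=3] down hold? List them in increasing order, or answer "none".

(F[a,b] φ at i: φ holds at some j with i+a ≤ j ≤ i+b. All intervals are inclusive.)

Evaluate at each i in [0,4]:
  i=0: ✗ (none in [0,3])
  i=1: ✗ (none in [1,4])
  i=2: ✓ (witness j=5)
  i=3: ✓ (witness j=5)
  i=4: ✓ (witness j=5)

2, 3, 4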